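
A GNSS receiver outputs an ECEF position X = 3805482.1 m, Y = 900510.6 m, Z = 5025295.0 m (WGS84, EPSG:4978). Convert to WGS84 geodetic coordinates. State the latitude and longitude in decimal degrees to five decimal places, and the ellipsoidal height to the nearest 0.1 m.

lat 52.29700°, lon 13.31330°, h 2797.5 m

λ = atan2(Y, X) = 13.31329965°; p = √(X²+Y²) = 3910577.1 m.
Bowring's method on WGS84 (a = 6378137 m, b = 6356752.314 m) gives φ = 52.29699997°, h = 2797.464 m.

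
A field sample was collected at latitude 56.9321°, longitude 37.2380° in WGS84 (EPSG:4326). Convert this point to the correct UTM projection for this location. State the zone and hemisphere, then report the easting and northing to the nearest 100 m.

Longitude 37.2380° lies in the 6° band [36°, 42°), giving zone 37; latitude is north of the equator, so 37N.
Zone 37 central meridian λ₀ = 6×37 − 183 = 39°; Δλ = -1.7620°.
Transverse Mercator on WGS84 with k₀ = 0.9996 gives E = 392774.209 m, N = 6311209.511 m.

Zone 37N: E 392800 m, N 6311200 m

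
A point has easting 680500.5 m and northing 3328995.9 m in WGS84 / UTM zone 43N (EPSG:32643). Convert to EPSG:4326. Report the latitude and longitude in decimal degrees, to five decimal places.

lat 30.07880°, lon 76.87280°

Zone 43N: λ₀ = 75°, k₀ = 0.9996, false easting 500000 m.
Meridian distance M = (N − FN)/k₀ = 3330328.0 m.
Inverse transverse Mercator on WGS84 gives φ = 30.07879989°, λ = 76.87280037°.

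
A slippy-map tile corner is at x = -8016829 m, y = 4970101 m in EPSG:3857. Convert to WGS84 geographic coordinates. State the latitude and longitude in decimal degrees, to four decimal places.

lat 40.7130°, lon -72.0164°

R = 6378137 m. λ = x/R = -72.01640021°.
φ = 2·arctan(exp(y/R)) − 90° = 2·arctan(2.17982) − 90° = 40.71300033°.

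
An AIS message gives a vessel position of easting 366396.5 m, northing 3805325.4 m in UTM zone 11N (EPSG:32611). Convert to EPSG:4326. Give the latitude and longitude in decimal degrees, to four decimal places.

Zone 11N: λ₀ = -117°, k₀ = 0.9996, false easting 500000 m.
Meridian distance M = (N − FN)/k₀ = 3806848.1 m.
Inverse transverse Mercator on WGS84 gives φ = 34.38069977°, λ = -118.45320041°.

lat 34.3807°, lon -118.4532°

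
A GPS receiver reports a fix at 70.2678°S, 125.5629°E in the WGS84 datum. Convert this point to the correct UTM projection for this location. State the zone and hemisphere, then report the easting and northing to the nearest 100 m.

Zone 51S: E 596500 m, N 2202200 m

Longitude 125.5629° lies in the 6° band [120°, 126°), giving zone 51; latitude is south of the equator, so 51S.
Zone 51 central meridian λ₀ = 6×51 − 183 = 123°; Δλ = +2.5629°.
Transverse Mercator on WGS84 with k₀ = 0.9996 gives E = 596547.893 m, N = 2202229.087 m.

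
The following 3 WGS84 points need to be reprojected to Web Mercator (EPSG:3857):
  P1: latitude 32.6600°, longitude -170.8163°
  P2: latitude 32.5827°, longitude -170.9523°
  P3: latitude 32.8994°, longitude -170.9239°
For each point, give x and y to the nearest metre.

Web Mercator: x = R·λ, y = R·ln tan(π/4+φ/2), R = 6378137 m.
P1 (32.6600°, -170.8163°) → (-19015183.535, 3850261.120) m.
P2 (32.5827°, -170.9523°) → (-19030322.986, 3840044.460) m.
P3 (32.8994°, -170.9239°) → (-19027161.512, 3881958.596) m.

P1: x -19015184 m, y 3850261 m; P2: x -19030323 m, y 3840044 m; P3: x -19027162 m, y 3881959 m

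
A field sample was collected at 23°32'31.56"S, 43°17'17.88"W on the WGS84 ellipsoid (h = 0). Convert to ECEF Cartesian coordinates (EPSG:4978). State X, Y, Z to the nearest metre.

WGS84: a = 6378137 m, e² = 0.006694380; N(φ) = a/√(1−e²sin²φ) = 6381545.694 m.
X = (N+h)·cosφ·cosλ = 4258573.288 m; Y = (N+h)·cosφ·sinλ = -4011434.912 m; Z = (N(1−e²)+h)·sinφ = -2531871.323 m.

X 4258573 m, Y -4011435 m, Z -2531871 m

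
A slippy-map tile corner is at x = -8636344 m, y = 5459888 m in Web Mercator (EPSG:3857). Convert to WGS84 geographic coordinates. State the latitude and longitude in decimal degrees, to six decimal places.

R = 6378137 m. λ = x/R = -77.58159814°.
φ = 2·arctan(exp(y/R)) − 90° = 2·arctan(2.35380) − 90° = 43.96409835°.

lat 43.964098°, lon -77.581598°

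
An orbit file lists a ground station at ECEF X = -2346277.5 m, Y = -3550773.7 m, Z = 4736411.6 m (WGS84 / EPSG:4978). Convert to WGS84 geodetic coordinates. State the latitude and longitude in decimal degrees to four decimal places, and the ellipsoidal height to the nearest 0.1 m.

λ = atan2(Y, X) = -123.45589952°; p = √(X²+Y²) = 4255938.4 m.
Bowring's method on WGS84 (a = 6378137 m, b = 6356752.314 m) gives φ = 48.24969988°, h = 1343.069 m.

lat 48.2497°, lon -123.4559°, h 1343.1 m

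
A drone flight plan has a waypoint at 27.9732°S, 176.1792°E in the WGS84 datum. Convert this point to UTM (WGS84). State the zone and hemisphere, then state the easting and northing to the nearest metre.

Longitude 176.1792° lies in the 6° band [174°, 180°), giving zone 60; latitude is south of the equator, so 60S.
Zone 60 central meridian λ₀ = 6×60 − 183 = 177°; Δλ = -0.8208°.
Transverse Mercator on WGS84 with k₀ = 0.9996 gives E = 419275.358 m, N = 6905495.167 m.

Zone 60S: E 419275 m, N 6905495 m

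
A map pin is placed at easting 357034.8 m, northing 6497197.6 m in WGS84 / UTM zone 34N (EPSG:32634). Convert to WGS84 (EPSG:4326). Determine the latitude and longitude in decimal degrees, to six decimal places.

Zone 34N: λ₀ = 21°, k₀ = 0.9996, false easting 500000 m.
Meridian distance M = (N − FN)/k₀ = 6499797.5 m.
Inverse transverse Mercator on WGS84 gives φ = 58.59159995°, λ = 18.54029923°.

lat 58.591600°, lon 18.540299°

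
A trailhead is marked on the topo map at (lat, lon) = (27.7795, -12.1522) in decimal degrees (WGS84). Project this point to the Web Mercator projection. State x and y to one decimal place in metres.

Web Mercator is spherical with R = a = 6378137 m.
x = R·λ = 6378137 × -0.212095901 = -1352776.716 m.
y = R·ln tan(π/4 + φ/2) = 6378137 × 0.505038089 = 3221202.120 m.

x -1352776.7 m, y 3221202.1 m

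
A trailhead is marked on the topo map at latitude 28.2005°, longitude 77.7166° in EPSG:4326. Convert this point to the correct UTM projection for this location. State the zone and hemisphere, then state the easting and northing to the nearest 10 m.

Zone 43N: E 766660 m, N 3122400 m

Longitude 77.7166° lies in the 6° band [72°, 78°), giving zone 43; latitude is north of the equator, so 43N.
Zone 43 central meridian λ₀ = 6×43 − 183 = 75°; Δλ = +2.7166°.
Transverse Mercator on WGS84 with k₀ = 0.9996 gives E = 766662.627 m, N = 3122401.935 m.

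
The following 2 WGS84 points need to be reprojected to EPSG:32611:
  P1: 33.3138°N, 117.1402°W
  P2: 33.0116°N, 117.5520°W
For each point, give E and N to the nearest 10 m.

UTM zone 11N: λ₀ = -117°, k₀ = 0.9996.
P1 (33.3138°, -117.1402°) → (486949.653, 3686084.488) m.
P2 (33.0116°, -117.5520°) → (448440.882, 3652708.237) m.

P1: E 486950 m, N 3686080 m; P2: E 448440 m, N 3652710 m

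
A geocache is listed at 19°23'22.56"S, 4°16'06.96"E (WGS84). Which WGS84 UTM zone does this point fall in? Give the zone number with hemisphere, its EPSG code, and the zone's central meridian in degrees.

Zone 31S (EPSG:32731), central meridian 3°

UTM zone = ⌊(λ + 180)/6⌋ + 1; 4.2686° ∈ [0°, 6°) → zone 31.
Hemisphere: S (φ < 0).
Central meridian λ₀ = 6×31 − 183 = 3°.
EPSG code: 32731.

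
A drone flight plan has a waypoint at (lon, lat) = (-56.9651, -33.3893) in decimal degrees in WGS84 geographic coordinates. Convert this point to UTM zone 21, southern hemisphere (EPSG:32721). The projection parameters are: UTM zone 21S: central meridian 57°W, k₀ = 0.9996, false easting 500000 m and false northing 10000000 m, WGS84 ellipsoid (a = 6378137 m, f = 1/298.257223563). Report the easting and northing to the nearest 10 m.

E 503250 m, N 6305550 m

Zone 21 central meridian λ₀ = 6×21 − 183 = -57°; Δλ = +0.0349°.
Transverse Mercator on WGS84 with k₀ = 0.9996 gives E = 503245.820 m, N = 6305553.326 m.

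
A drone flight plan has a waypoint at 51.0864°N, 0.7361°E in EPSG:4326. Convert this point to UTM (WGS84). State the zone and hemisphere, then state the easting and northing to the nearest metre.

Zone 31N: E 341447 m, N 5661871 m

Longitude 0.7361° lies in the 6° band [0°, 6°), giving zone 31; latitude is north of the equator, so 31N.
Zone 31 central meridian λ₀ = 6×31 − 183 = 3°; Δλ = -2.2639°.
Transverse Mercator on WGS84 with k₀ = 0.9996 gives E = 341446.928 m, N = 5661870.849 m.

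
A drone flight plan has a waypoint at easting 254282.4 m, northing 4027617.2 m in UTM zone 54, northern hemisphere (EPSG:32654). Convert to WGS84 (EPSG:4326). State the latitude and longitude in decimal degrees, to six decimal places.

lat 36.362300°, lon 138.261400°

Zone 54N: λ₀ = 141°, k₀ = 0.9996, false easting 500000 m.
Meridian distance M = (N − FN)/k₀ = 4029228.9 m.
Inverse transverse Mercator on WGS84 gives φ = 36.36229975°, λ = 138.26140028°.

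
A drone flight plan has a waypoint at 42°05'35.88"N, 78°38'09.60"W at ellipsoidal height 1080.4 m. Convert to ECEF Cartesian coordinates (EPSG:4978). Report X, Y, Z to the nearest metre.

X 934146 m, Y -4647916 m, Z 4254024 m

WGS84: a = 6378137 m, e² = 0.006694380; N(φ) = a/√(1−e²sin²φ) = 6387751.915 m.
X = (N+h)·cosφ·cosλ = 934145.605 m; Y = (N+h)·cosφ·sinλ = -4647916.325 m; Z = (N(1−e²)+h)·sinφ = 4254023.797 m.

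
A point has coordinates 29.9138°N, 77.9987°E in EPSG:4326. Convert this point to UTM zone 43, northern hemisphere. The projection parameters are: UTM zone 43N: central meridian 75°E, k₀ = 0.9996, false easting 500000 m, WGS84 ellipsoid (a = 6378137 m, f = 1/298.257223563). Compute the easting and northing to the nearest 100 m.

E 789500 m, N 3313000 m

Zone 43 central meridian λ₀ = 6×43 − 183 = 75°; Δλ = +2.9987°.
Transverse Mercator on WGS84 with k₀ = 0.9996 gives E = 789534.214 m, N = 3313014.415 m.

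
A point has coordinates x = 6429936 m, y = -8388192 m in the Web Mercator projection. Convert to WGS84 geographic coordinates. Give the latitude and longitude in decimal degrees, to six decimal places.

lat -59.948100°, lon 57.761098°

R = 6378137 m. λ = x/R = 57.76109785°.
φ = 2·arctan(exp(y/R)) − 90° = 2·arctan(0.26843) − 90° = -59.94810009°.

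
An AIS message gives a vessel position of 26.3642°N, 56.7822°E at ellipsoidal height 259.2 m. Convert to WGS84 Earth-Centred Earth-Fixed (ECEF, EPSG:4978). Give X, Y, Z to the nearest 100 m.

WGS84: a = 6378137 m, e² = 0.006694380; N(φ) = a/√(1−e²sin²φ) = 6382351.227 m.
X = (N+h)·cosφ·cosλ = 3132864.384 m; Y = (N+h)·cosφ·sinλ = 4784273.974 m; Z = (N(1−e²)+h)·sinφ = 2815386.934 m.

X 3132900 m, Y 4784300 m, Z 2815400 m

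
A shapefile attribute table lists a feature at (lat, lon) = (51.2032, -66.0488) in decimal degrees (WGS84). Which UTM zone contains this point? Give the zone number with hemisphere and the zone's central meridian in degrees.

UTM zone = ⌊(λ + 180)/6⌋ + 1; -66.0488° ∈ [-72°, -66°) → zone 19.
Hemisphere: N (φ ≥ 0).
Central meridian λ₀ = 6×19 − 183 = -69°.

Zone 19N, central meridian -69°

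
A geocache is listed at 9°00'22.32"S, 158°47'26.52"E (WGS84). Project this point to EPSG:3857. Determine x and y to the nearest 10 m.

x 17676500 m, y -1006720 m

Web Mercator is spherical with R = a = 6378137 m.
x = R·λ = 6378137 × 2.771420537 = 17676499.867 m.
y = R·ln tan(π/4 + φ/2) = 6378137 × -0.157839170 = -1006719.853 m.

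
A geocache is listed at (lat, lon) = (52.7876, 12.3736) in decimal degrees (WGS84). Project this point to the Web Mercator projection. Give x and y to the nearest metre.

Web Mercator is spherical with R = a = 6378137 m.
x = R·λ = 6378137 × 0.215960060 = 1377422.851 m.
y = R·ln tan(π/4 + φ/2) = 6378137 × 1.088688735 = 6943805.902 m.

x 1377423 m, y 6943806 m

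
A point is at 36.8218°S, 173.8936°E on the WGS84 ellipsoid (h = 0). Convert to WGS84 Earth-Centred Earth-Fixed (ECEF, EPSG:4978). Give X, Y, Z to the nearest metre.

WGS84: a = 6378137 m, e² = 0.006694380; N(φ) = a/√(1−e²sin²φ) = 6385819.238 m.
X = (N+h)·cosφ·cosλ = -5082865.580 m; Y = (N+h)·cosφ·sinλ = 543775.881 m; Z = (N(1−e²)+h)·sinφ = -3801580.927 m.

X -5082866 m, Y 543776 m, Z -3801581 m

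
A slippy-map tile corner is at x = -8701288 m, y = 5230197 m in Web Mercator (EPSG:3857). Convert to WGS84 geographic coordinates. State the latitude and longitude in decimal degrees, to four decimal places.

lat 42.4604°, lon -78.1650°

R = 6378137 m. λ = x/R = -78.16500002°.
φ = 2·arctan(exp(y/R)) − 90° = 2·arctan(2.27054) − 90° = 42.46040278°.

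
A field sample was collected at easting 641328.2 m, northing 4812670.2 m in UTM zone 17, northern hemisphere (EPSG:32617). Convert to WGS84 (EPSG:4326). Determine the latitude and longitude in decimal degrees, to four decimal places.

lat 43.4536°, lon -79.2532°

Zone 17N: λ₀ = -81°, k₀ = 0.9996, false easting 500000 m.
Meridian distance M = (N − FN)/k₀ = 4814596.0 m.
Inverse transverse Mercator on WGS84 gives φ = 43.45359957°, λ = -79.25319986°.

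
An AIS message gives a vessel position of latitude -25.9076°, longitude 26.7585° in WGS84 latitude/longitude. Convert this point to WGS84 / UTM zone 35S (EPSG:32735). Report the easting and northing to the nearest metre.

Zone 35 central meridian λ₀ = 6×35 − 183 = 27°; Δλ = -0.2415°.
Transverse Mercator on WGS84 with k₀ = 0.9996 gives E = 475812.323 m, N = 7134526.539 m.

E 475812 m, N 7134527 m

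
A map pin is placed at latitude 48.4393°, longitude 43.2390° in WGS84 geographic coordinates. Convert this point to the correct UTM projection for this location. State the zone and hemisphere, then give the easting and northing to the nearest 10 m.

Zone 38N: E 369760 m, N 5366630 m

Longitude 43.2390° lies in the 6° band [42°, 48°), giving zone 38; latitude is north of the equator, so 38N.
Zone 38 central meridian λ₀ = 6×38 − 183 = 45°; Δλ = -1.7610°.
Transverse Mercator on WGS84 with k₀ = 0.9996 gives E = 369758.863 m, N = 5366626.319 m.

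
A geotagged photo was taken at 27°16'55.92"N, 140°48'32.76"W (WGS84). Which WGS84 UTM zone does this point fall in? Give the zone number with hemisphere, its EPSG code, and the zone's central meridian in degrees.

UTM zone = ⌊(λ + 180)/6⌋ + 1; -140.8091° ∈ [-144°, -138°) → zone 7.
Hemisphere: N (φ ≥ 0).
Central meridian λ₀ = 6×7 − 183 = -141°.
EPSG code: 32607.

Zone 7N (EPSG:32607), central meridian -141°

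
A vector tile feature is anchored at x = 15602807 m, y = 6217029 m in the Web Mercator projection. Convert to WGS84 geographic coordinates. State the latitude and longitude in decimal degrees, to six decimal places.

R = 6378137 m. λ = x/R = 140.16240003°.
φ = 2·arctan(exp(y/R)) − 90° = 2·arctan(2.65048) − 90° = 48.65799920°.

lat 48.657999°, lon 140.162400°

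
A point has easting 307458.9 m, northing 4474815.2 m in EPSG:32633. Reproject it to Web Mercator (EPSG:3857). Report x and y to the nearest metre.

Unproject from UTM 33N (λ₀ = 15°) → φ = 40.40170043°, λ = 12.73110028°.
Web Mercator (R = 6378137 m): x = 1417219.600 m, y = 4924489.155 m.

x 1417220 m, y 4924489 m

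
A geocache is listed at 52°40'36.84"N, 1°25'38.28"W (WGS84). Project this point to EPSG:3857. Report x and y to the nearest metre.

Web Mercator is spherical with R = a = 6378137 m.
x = R·λ = 6378137 × -0.024911084 = -158886.309 m.
y = R·ln tan(π/4 + φ/2) = 6378137 × 1.085498064 = 6923455.364 m.

x -158886 m, y 6923455 m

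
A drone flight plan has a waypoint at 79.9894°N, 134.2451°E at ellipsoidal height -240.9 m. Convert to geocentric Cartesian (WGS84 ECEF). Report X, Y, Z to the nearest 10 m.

X -776080 m, Y 796800 m, Z 6259100 m

WGS84: a = 6378137 m, e² = 0.006694380; N(φ) = a/√(1−e²sin²φ) = 6398942.095 m.
X = (N+h)·cosφ·cosλ = -776076.226 m; Y = (N+h)·cosφ·sinλ = 796800.852 m; Z = (N(1−e²)+h)·sinφ = 6259100.092 m.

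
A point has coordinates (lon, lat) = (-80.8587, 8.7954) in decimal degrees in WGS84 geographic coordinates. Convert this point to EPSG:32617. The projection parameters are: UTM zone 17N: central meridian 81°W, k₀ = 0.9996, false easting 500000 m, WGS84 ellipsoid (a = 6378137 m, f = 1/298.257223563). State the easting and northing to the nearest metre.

E 515539 m, N 972235 m

Zone 17 central meridian λ₀ = 6×17 − 183 = -81°; Δλ = +0.1413°.
Transverse Mercator on WGS84 with k₀ = 0.9996 gives E = 515539.490 m, N = 972235.226 m.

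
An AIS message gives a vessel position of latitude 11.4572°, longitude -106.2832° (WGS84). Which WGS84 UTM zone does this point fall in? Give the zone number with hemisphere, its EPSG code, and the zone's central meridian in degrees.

UTM zone = ⌊(λ + 180)/6⌋ + 1; -106.2832° ∈ [-108°, -102°) → zone 13.
Hemisphere: N (φ ≥ 0).
Central meridian λ₀ = 6×13 − 183 = -105°.
EPSG code: 32613.

Zone 13N (EPSG:32613), central meridian -105°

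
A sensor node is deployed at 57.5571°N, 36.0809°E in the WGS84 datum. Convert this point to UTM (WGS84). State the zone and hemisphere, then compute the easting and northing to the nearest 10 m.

Zone 37N: E 325360 m, N 6383160 m

Longitude 36.0809° lies in the 6° band [36°, 42°), giving zone 37; latitude is north of the equator, so 37N.
Zone 37 central meridian λ₀ = 6×37 − 183 = 39°; Δλ = -2.9191°.
Transverse Mercator on WGS84 with k₀ = 0.9996 gives E = 325361.130 m, N = 6383158.157 m.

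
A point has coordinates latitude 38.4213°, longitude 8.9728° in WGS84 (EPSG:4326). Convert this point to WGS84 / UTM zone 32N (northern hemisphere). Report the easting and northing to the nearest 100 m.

Zone 32 central meridian λ₀ = 6×32 − 183 = 9°; Δλ = -0.0272°.
Transverse Mercator on WGS84 with k₀ = 0.9996 gives E = 497625.639 m, N = 4252561.161 m.

E 497600 m, N 4252600 m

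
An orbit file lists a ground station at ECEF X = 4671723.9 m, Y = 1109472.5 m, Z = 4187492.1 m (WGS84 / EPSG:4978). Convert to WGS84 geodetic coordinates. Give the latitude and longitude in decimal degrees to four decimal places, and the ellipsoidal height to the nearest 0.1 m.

lat 41.2821°, lon 13.3595°, h 2236.0 m

λ = atan2(Y, X) = 13.35949951°; p = √(X²+Y²) = 4801659.4 m.
Bowring's method on WGS84 (a = 6378137 m, b = 6356752.314 m) gives φ = 41.28210006°, h = 2235.993 m.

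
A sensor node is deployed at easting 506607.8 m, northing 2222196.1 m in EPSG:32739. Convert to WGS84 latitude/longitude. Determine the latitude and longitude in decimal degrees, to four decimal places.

lat -70.1069°, lon 51.1740°

Zone 39S: λ₀ = 51°, k₀ = 0.9996, false easting 500000 m, false northing 10000000 m.
Meridian distance M = (N − FN)/k₀ = -7780916.3 m.
Inverse transverse Mercator on WGS84 gives φ = -70.10690043°, λ = 51.17400103°.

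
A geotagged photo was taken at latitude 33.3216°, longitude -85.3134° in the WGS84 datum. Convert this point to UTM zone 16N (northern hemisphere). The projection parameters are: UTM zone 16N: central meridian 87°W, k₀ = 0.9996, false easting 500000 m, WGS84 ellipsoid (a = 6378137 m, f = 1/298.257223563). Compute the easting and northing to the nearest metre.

E 656990 m, N 3688210 m

Zone 16 central meridian λ₀ = 6×16 − 183 = -87°; Δλ = +1.6866°.
Transverse Mercator on WGS84 with k₀ = 0.9996 gives E = 656990.128 m, N = 3688210.014 m.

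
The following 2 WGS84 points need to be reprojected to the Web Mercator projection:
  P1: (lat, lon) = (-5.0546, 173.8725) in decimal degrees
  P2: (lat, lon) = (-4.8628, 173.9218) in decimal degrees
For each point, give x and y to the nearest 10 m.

P1: x 19355400 m, y -563410 m; P2: x 19360890 m, y -541980 m

Web Mercator: x = R·λ, y = R·ln tan(π/4+φ/2), R = 6378137 m.
P1 (-5.0546°, 173.8725°) → (19355398.163, -563406.774) m.
P2 (-4.8628°, 173.9218°) → (19360886.214, -541975.474) m.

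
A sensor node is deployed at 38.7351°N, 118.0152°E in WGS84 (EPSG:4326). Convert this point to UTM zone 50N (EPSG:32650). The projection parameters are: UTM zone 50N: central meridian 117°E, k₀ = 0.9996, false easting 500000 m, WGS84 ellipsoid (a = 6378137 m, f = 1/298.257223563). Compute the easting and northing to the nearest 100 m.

Zone 50 central meridian λ₀ = 6×50 − 183 = 117°; Δλ = +1.0152°.
Transverse Mercator on WGS84 with k₀ = 0.9996 gives E = 588235.804 m, N = 4287870.173 m.

E 588200 m, N 4287900 m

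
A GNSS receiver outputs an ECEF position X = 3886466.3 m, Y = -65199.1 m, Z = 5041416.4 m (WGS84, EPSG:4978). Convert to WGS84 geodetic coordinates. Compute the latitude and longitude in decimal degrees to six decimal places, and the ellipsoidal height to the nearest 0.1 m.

λ = atan2(Y, X) = -0.96110003°; p = √(X²+Y²) = 3887013.1 m.
Bowring's method on WGS84 (a = 6378137 m, b = 6356752.314 m) gives φ = 52.55310016°, h = 1205.304 m.

lat 52.553100°, lon -0.961100°, h 1205.3 m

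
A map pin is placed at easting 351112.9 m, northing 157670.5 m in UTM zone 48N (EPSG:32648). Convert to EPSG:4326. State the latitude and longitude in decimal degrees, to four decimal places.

lat 1.4261°, lon 103.6617°

Zone 48N: λ₀ = 105°, k₀ = 0.9996, false easting 500000 m.
Meridian distance M = (N − FN)/k₀ = 157733.6 m.
Inverse transverse Mercator on WGS84 gives φ = 1.42609994°, λ = 103.66169980°.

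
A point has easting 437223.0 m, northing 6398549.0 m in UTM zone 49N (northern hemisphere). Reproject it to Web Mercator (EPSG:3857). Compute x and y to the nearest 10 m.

x 12239130 m, y 7909710 m

Unproject from UTM 49N (λ₀ = 111°) → φ = 57.72469957°, λ = 109.94600021°.
Web Mercator (R = 6378137 m): x = 12239132.758 m, y = 7909706.505 m.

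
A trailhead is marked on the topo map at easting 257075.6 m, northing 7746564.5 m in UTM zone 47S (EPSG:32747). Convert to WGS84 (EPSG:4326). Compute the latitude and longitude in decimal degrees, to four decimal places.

Zone 47S: λ₀ = 99°, k₀ = 0.9996, false easting 500000 m, false northing 10000000 m.
Meridian distance M = (N − FN)/k₀ = -2254337.2 m.
Inverse transverse Mercator on WGS84 gives φ = -20.36359995°, λ = 96.67280015°.

lat -20.3636°, lon 96.6728°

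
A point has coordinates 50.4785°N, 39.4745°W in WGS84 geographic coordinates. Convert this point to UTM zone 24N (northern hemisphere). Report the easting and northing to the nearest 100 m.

Zone 24 central meridian λ₀ = 6×24 − 183 = -39°; Δλ = -0.4745°.
Transverse Mercator on WGS84 with k₀ = 0.9996 gives E = 466332.754 m, N = 5591942.264 m.

E 466300 m, N 5591900 m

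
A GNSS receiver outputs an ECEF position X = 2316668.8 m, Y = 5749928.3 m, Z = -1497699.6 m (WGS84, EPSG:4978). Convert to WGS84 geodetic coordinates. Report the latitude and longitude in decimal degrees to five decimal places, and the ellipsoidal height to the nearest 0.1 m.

λ = atan2(Y, X) = 68.05529996°; p = √(X²+Y²) = 6199083.0 m.
Bowring's method on WGS84 (a = 6378137 m, b = 6356752.314 m) gives φ = -13.67050009°, h = 487.468 m.

lat -13.67050°, lon 68.05530°, h 487.5 m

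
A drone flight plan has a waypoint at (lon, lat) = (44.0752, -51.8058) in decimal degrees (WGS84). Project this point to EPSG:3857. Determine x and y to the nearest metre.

Web Mercator is spherical with R = a = 6378137 m.
x = R·λ = 6378137 × 0.769257358 = 4906428.821 m.
y = R·ln tan(π/4 + φ/2) = 6378137 × -1.060668262 = -6765087.484 m.

x 4906429 m, y -6765087 m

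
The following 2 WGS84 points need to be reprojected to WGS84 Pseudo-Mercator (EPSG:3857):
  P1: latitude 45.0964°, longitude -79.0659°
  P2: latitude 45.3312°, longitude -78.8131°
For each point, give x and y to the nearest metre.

Web Mercator: x = R·λ, y = R·ln tan(π/4+φ/2), R = 6378137 m.
P1 (45.0964°, -79.0659°) → (-8801575.727, 5636710.482) m.
P2 (45.3312°, -78.8131°) → (-8773434.160, 5673813.724) m.

P1: x -8801576 m, y 5636710 m; P2: x -8773434 m, y 5673814 m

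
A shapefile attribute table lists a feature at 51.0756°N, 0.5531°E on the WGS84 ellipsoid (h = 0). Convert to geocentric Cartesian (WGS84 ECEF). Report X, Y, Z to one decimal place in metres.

WGS84: a = 6378137 m, e² = 0.006694380; N(φ) = a/√(1−e²sin²φ) = 6391097.699 m.
X = (N+h)·cosφ·cosλ = 4015303.947 m; Y = (N+h)·cosφ·sinλ = 38762.604 m; Z = (N(1−e²)+h)·sinφ = 4938833.158 m.

X 4015303.9 m, Y 38762.6 m, Z 4938833.2 m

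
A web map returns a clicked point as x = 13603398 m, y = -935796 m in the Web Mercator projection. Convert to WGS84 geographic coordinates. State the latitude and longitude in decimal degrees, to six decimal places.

lat -8.376400°, lon 122.201403°

R = 6378137 m. λ = x/R = 122.20140339°.
φ = 2·arctan(exp(y/R)) − 90° = 2·arctan(0.86354) − 90° = -8.37639966°.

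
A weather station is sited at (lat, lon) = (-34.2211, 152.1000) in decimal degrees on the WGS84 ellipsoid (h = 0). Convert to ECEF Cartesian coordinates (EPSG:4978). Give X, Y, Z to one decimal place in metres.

X -4665844.8 m, Y 2470437.7 m, Z -3566752.5 m

WGS84: a = 6378137 m, e² = 0.006694380; N(φ) = a/√(1−e²sin²φ) = 6384899.955 m.
X = (N+h)·cosφ·cosλ = -4665844.814 m; Y = (N+h)·cosφ·sinλ = 2470437.663 m; Z = (N(1−e²)+h)·sinφ = -3566752.514 m.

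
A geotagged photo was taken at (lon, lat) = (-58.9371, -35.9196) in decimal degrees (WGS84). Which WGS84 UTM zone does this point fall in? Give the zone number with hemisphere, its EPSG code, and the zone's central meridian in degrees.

Zone 21S (EPSG:32721), central meridian -57°

UTM zone = ⌊(λ + 180)/6⌋ + 1; -58.9371° ∈ [-60°, -54°) → zone 21.
Hemisphere: S (φ < 0).
Central meridian λ₀ = 6×21 − 183 = -57°.
EPSG code: 32721.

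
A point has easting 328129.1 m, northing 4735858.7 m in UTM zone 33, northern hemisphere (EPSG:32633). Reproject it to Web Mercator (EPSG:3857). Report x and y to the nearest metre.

Unproject from UTM 33N (λ₀ = 15°) → φ = 42.75600038°, λ = 12.89970005°.
Web Mercator (R = 6378137 m): x = 1435988.041 m, y = 5274906.055 m.

x 1435988 m, y 5274906 m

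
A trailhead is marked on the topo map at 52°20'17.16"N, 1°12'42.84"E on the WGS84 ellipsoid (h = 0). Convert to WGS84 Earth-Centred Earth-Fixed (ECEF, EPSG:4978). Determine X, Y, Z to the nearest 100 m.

WGS84: a = 6378137 m, e² = 0.006694380; N(φ) = a/√(1−e²sin²φ) = 6391558.091 m.
X = (N+h)·cosφ·cosλ = 3904373.326 m; Y = (N+h)·cosφ·sinλ = 82596.237 m; Z = (N(1−e²)+h)·sinφ = 5025877.282 m.

X 3904400 m, Y 82600 m, Z 5025900 m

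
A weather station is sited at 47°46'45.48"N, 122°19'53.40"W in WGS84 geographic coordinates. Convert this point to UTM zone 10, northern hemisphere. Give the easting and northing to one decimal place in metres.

Zone 10 central meridian λ₀ = 6×10 − 183 = -123°; Δλ = +0.6685°.
Transverse Mercator on WGS84 with k₀ = 0.9996 gives E = 550079.302 m, N = 5291987.170 m.

E 550079.3 m, N 5291987.2 m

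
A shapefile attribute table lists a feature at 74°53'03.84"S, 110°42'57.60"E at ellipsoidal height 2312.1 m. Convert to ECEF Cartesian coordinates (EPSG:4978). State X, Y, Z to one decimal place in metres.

WGS84: a = 6378137 m, e² = 0.006694380; N(φ) = a/√(1−e²sin²φ) = 6398127.716 m.
X = (N+h)·cosφ·cosλ = -590394.622 m; Y = (N+h)·cosφ·sinλ = 1561115.465 m; Z = (N(1−e²)+h)·sinφ = -6137645.670 m.

X -590394.6 m, Y 1561115.5 m, Z -6137645.7 m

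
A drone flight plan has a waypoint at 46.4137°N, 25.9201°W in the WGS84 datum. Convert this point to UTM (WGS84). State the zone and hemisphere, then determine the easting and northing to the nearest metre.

Longitude -25.9201° lies in the 6° band [-30°, -24°), giving zone 26; latitude is north of the equator, so 26N.
Zone 26 central meridian λ₀ = 6×26 − 183 = -27°; Δλ = +1.0799°.
Transverse Mercator on WGS84 with k₀ = 0.9996 gives E = 582993.539 m, N = 5140580.624 m.

Zone 26N: E 582994 m, N 5140581 m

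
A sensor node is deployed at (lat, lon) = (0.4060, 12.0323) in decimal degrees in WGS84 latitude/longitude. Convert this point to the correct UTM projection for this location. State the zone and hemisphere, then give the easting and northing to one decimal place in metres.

Longitude 12.0323° lies in the 6° band [12°, 18°), giving zone 33; latitude is north of the equator, so 33N.
Zone 33 central meridian λ₀ = 6×33 − 183 = 15°; Δλ = -2.9677°.
Transverse Mercator on WGS84 with k₀ = 0.9996 gives E = 169628.791 m, N = 44935.875 m.

Zone 33N: E 169628.8 m, N 44935.9 m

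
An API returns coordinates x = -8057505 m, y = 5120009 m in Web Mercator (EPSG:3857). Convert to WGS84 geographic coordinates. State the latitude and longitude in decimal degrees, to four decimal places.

lat 41.7259°, lon -72.3818°

R = 6378137 m. λ = x/R = -72.38179893°.
φ = 2·arctan(exp(y/R)) − 90° = 2·arctan(2.23166) − 90° = 41.72590258°.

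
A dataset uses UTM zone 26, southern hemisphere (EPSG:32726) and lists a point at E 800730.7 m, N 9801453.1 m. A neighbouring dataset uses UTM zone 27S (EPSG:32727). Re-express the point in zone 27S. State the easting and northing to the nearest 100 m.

E 133100 m, N 9801300 m

UTM 26S → geographic: φ = -1.79429962°, λ = -24.29710008°.
UTM 27S (λ₀ = -21°) forward: E = 133090.476 m, N = 9801344.499 m.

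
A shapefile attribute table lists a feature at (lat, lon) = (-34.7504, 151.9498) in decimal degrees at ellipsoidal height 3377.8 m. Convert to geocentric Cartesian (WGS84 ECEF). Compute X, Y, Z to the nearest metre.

X -4632462 m, Y 2468332 m, Z -3617075 m

WGS84: a = 6378137 m, e² = 0.006694380; N(φ) = a/√(1−e²sin²φ) = 6385084.633 m.
X = (N+h)·cosφ·cosλ = -4632462.108 m; Y = (N+h)·cosφ·sinλ = 2468332.450 m; Z = (N(1−e²)+h)·sinφ = -3617075.259 m.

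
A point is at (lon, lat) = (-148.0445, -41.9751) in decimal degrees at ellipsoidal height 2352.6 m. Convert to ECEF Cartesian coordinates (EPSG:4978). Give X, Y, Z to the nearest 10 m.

X -4030690 m, Y -2514300 m, Z -4245120 m

WGS84: a = 6378137 m, e² = 0.006694380; N(φ) = a/√(1−e²sin²φ) = 6387707.911 m.
X = (N+h)·cosφ·cosλ = -4030689.725 m; Y = (N+h)·cosφ·sinλ = -2514303.716 m; Z = (N(1−e²)+h)·sinφ = -4245121.541 m.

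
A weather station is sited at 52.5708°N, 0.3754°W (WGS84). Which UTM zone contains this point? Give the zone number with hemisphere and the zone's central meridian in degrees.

Zone 30N, central meridian -3°

UTM zone = ⌊(λ + 180)/6⌋ + 1; -0.3754° ∈ [-6°, 0°) → zone 30.
Hemisphere: N (φ ≥ 0).
Central meridian λ₀ = 6×30 − 183 = -3°.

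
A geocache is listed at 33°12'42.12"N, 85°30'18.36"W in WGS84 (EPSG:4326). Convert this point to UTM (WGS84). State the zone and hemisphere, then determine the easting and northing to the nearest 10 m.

Longitude -85.5051° lies in the 6° band [-90°, -84°), giving zone 16; latitude is north of the equator, so 16N.
Zone 16 central meridian λ₀ = 6×16 − 183 = -87°; Δλ = +1.4949°.
Transverse Mercator on WGS84 with k₀ = 0.9996 gives E = 639319.250 m, N = 3675752.060 m.

Zone 16N: E 639320 m, N 3675750 m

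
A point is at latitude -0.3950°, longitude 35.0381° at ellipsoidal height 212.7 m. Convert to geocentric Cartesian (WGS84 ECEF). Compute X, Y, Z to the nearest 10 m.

WGS84: a = 6378137 m, e² = 0.006694380; N(φ) = a/√(1−e²sin²φ) = 6378138.015 m.
X = (N+h)·cosφ·cosλ = 5222280.992 m; Y = (N+h)·cosφ·sinλ = 3661858.205 m; Z = (N(1−e²)+h)·sinφ = -43677.966 m.

X 5222280 m, Y 3661860 m, Z -43680 m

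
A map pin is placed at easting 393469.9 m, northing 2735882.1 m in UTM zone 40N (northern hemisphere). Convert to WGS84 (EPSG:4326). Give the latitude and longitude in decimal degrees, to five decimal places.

Zone 40N: λ₀ = 57°, k₀ = 0.9996, false easting 500000 m.
Meridian distance M = (N − FN)/k₀ = 2736976.9 m.
Inverse transverse Mercator on WGS84 gives φ = 24.73380003°, λ = 55.94659998°.

lat 24.73380°, lon 55.94660°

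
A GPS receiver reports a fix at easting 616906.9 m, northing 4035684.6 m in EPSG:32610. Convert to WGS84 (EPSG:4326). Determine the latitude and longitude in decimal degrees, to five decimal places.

lat 36.45930°, lon -121.69530°

Zone 10N: λ₀ = -123°, k₀ = 0.9996, false easting 500000 m.
Meridian distance M = (N − FN)/k₀ = 4037299.5 m.
Inverse transverse Mercator on WGS84 gives φ = 36.45930036°, λ = -121.69529965°.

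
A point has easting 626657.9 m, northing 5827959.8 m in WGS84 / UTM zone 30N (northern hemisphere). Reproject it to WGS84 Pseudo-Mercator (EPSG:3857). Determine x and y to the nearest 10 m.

x -125840 m, y 6906950 m

Unproject from UTM 30N (λ₀ = -3°) → φ = 52.58690032°, λ = -1.13040058°.
Web Mercator (R = 6378137 m): x = -125835.617 m, y = 6906948.245 m.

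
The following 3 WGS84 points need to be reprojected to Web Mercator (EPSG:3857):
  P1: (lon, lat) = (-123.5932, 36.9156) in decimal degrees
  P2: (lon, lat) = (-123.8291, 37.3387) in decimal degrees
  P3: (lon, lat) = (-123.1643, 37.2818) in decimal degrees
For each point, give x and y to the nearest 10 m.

P1: x -13758330 m, y 4427350 m; P2: x -13784590 m, y 4486420 m; P3: x -13710590 m, y 4478460 m

Web Mercator: x = R·λ, y = R·ln tan(π/4+φ/2), R = 6378137 m.
P1 (36.9156°, -123.5932°) → (-13758332.090, 4427349.036) m.
P2 (37.3387°, -123.8291°) → (-13784592.357, 4486422.940) m.
P3 (37.2818°, -123.1643°) → (-13710587.160, 4478459.202) m.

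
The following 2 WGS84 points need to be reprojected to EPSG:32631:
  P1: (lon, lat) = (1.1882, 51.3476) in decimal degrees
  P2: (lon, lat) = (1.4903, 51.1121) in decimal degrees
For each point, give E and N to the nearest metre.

UTM zone 31N: λ₀ = 3°, k₀ = 0.9996.
P1 (51.3476°, 1.1882°) → (373823.606, 5690038.678) m.
P2 (51.1121°, 1.4903°) → (394323.007, 5663374.761) m.

P1: E 373824 m, N 5690039 m; P2: E 394323 m, N 5663375 m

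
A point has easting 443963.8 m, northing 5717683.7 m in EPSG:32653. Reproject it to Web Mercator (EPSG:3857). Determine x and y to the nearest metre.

Unproject from UTM 53N (λ₀ = 135°) → φ = 51.60739963°, λ = 134.19080067°.
Web Mercator (R = 6378137 m): x = 14938051.600 m, y = 6729447.207 m.

x 14938052 m, y 6729447 m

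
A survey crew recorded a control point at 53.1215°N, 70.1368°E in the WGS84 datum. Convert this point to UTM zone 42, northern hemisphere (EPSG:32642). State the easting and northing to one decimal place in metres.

Zone 42 central meridian λ₀ = 6×42 − 183 = 69°; Δλ = +1.1368°.
Transverse Mercator on WGS84 with k₀ = 0.9996 gives E = 576075.337 m, N = 5886390.267 m.

E 576075.3 m, N 5886390.3 m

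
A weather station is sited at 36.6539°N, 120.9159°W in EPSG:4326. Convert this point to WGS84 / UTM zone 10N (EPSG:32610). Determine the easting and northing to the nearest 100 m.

Zone 10 central meridian λ₀ = 6×10 − 183 = -123°; Δλ = +2.0841°.
Transverse Mercator on WGS84 with k₀ = 0.9996 gives E = 686284.001 m, N = 4058502.566 m.

E 686300 m, N 4058500 m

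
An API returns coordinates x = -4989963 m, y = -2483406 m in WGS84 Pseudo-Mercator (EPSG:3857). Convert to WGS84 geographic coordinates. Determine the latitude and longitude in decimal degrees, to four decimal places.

lat -21.7656°, lon -44.8256°

R = 6378137 m. λ = x/R = -44.82560030°.
φ = 2·arctan(exp(y/R)) − 90° = 2·arctan(0.67749) − 90° = -21.76560108°.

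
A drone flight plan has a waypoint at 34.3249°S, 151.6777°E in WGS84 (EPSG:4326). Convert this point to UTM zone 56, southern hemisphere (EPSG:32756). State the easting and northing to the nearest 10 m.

E 378350 m, N 6201030 m

Zone 56 central meridian λ₀ = 6×56 − 183 = 153°; Δλ = -1.3223°.
Transverse Mercator on WGS84 with k₀ = 0.9996 gives E = 378351.366 m, N = 6201027.172 m.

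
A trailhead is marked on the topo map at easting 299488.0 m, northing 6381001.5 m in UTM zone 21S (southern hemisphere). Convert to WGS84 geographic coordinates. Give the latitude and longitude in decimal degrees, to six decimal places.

Zone 21S: λ₀ = -57°, k₀ = 0.9996, false easting 500000 m, false northing 10000000 m.
Meridian distance M = (N − FN)/k₀ = -3620446.7 m.
Inverse transverse Mercator on WGS84 gives φ = -32.69050021°, λ = -59.13880010°.

lat -32.690500°, lon -59.138800°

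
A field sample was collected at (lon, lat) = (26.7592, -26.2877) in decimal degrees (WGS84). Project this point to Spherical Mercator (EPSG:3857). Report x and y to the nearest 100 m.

Web Mercator is spherical with R = a = 6378137 m.
x = R·λ = 6378137 × 0.467036145 = 2978820.518 m.
y = R·ln tan(π/4 + φ/2) = 6378137 × -0.475806286 = -3034757.675 m.

x 2978800 m, y -3034800 m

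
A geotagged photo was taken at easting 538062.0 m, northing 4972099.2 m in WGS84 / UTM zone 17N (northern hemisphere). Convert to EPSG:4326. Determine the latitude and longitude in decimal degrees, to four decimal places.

lat 44.9013°, lon -80.5179°

Zone 17N: λ₀ = -81°, k₀ = 0.9996, false easting 500000 m.
Meridian distance M = (N − FN)/k₀ = 4974088.8 m.
Inverse transverse Mercator on WGS84 gives φ = 44.90129989°, λ = -80.51790044°.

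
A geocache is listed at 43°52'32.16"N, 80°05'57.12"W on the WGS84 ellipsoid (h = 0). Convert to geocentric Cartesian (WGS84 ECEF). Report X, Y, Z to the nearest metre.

X 791808 m, Y -4536484 m, Z 4398138 m

WGS84: a = 6378137 m, e² = 0.006694380; N(φ) = a/√(1−e²sin²φ) = 6388417.368 m.
X = (N+h)·cosφ·cosλ = 791808.414 m; Y = (N+h)·cosφ·sinλ = -4536483.659 m; Z = (N(1−e²)+h)·sinφ = 4398138.330 m.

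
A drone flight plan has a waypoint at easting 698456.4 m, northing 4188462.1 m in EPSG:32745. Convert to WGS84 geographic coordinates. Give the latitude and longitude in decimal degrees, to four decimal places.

lat -52.4180°, lon 89.9184°

Zone 45S: λ₀ = 87°, k₀ = 0.9996, false easting 500000 m, false northing 10000000 m.
Meridian distance M = (N − FN)/k₀ = -5813863.4 m.
Inverse transverse Mercator on WGS84 gives φ = -52.41799964°, λ = 89.91840004°.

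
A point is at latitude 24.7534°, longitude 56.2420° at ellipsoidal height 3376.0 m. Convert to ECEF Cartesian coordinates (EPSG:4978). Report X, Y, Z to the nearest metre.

WGS84: a = 6378137 m, e² = 0.006694380; N(φ) = a/√(1−e²sin²φ) = 6381883.199 m.
X = (N+h)·cosφ·cosλ = 3222186.546 m; Y = (N+h)·cosφ·sinλ = 4820885.652 m; Z = (N(1−e²)+h)·sinφ = 2655706.441 m.

X 3222187 m, Y 4820886 m, Z 2655706 m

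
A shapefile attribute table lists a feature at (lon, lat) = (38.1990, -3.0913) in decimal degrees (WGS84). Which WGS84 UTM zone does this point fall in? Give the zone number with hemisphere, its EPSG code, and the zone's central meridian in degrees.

Zone 37S (EPSG:32737), central meridian 39°

UTM zone = ⌊(λ + 180)/6⌋ + 1; 38.1990° ∈ [36°, 42°) → zone 37.
Hemisphere: S (φ < 0).
Central meridian λ₀ = 6×37 − 183 = 39°.
EPSG code: 32737.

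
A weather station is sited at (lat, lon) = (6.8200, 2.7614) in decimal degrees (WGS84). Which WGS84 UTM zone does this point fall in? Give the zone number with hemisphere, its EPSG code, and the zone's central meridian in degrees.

UTM zone = ⌊(λ + 180)/6⌋ + 1; 2.7614° ∈ [0°, 6°) → zone 31.
Hemisphere: N (φ ≥ 0).
Central meridian λ₀ = 6×31 − 183 = 3°.
EPSG code: 32631.

Zone 31N (EPSG:32631), central meridian 3°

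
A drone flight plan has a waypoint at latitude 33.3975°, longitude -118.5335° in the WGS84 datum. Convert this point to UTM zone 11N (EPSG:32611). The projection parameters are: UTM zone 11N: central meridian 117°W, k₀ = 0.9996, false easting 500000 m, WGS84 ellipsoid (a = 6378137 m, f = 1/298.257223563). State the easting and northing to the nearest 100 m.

E 357400 m, N 3696400 m

Zone 11 central meridian λ₀ = 6×11 − 183 = -117°; Δλ = -1.5335°.
Transverse Mercator on WGS84 with k₀ = 0.9996 gives E = 357385.868 m, N = 3696405.918 m.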